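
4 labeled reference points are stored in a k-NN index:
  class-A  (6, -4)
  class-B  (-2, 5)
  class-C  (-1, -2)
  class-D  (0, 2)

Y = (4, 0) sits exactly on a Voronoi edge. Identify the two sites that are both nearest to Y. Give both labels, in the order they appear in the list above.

Squared distances from Y to each site:
d²(Y, class-A) = (4−6)² + (0−(-4))² = 4 + 16 = 20
d²(Y, class-B) = (4−(-2))² + (0−5)² = 36 + 25 = 61
d²(Y, class-C) = (4−(-1))² + (0−(-2))² = 25 + 4 = 29
d²(Y, class-D) = (4−0)² + (0−2)² = 16 + 4 = 20
Y is equidistant from class-A and class-D (both at squared distance 20), and every other site is strictly farther — so Y lies on the class-A–class-D Voronoi edge.

class-A and class-D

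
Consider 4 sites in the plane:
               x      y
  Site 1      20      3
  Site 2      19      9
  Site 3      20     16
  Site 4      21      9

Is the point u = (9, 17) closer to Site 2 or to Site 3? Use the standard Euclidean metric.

Compare squared distances:
d²(u, Site 2) = (9−19)² + (17−9)² = 100 + 64 = 164
d²(u, Site 3) = (9−20)² + (17−16)² = 121 + 1 = 122
164 > 122, so Site 3 is closer.

Site 3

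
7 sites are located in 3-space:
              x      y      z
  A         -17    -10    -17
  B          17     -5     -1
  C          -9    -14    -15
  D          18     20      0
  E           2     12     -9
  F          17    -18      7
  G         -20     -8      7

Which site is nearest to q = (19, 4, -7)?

B

Squared Euclidean distances:
|qA|² = (19−(-17))² + (4−(-10))² + (-7−(-17))² = 1296 + 196 + 100 = 1592
|qB|² = (19−17)² + (4−(-5))² + (-7−(-1))² = 4 + 81 + 36 = 121
|qC|² = (19−(-9))² + (4−(-14))² + (-7−(-15))² = 784 + 324 + 64 = 1172
|qD|² = (19−18)² + (4−20)² + (-7−0)² = 1 + 256 + 49 = 306
|qE|² = (19−2)² + (4−12)² + (-7−(-9))² = 289 + 64 + 4 = 357
|qF|² = (19−17)² + (4−(-18))² + (-7−7)² = 4 + 484 + 196 = 684
|qG|² = (19−(-20))² + (4−(-8))² + (-7−7)² = 1521 + 144 + 196 = 1861
The smallest is to B, so q lies in the Voronoi region of B.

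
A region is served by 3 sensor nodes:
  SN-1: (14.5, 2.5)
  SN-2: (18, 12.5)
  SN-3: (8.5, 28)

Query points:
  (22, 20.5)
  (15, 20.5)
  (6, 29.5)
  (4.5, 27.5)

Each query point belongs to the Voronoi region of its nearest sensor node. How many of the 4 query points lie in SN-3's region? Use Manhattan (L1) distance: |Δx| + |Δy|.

(22, 20.5) — d to each: SN-1:25.5, SN-2:12, SN-3:21 → nearest is SN-2
(15, 20.5) — d to each: SN-1:18.5, SN-2:11, SN-3:14 → nearest is SN-2
(6, 29.5) — d to each: SN-1:35.5, SN-2:29, SN-3:4 → nearest is SN-3
(4.5, 27.5) — d to each: SN-1:35, SN-2:28.5, SN-3:4.5 → nearest is SN-3
2 of the 4 points have SN-3 as nearest.

2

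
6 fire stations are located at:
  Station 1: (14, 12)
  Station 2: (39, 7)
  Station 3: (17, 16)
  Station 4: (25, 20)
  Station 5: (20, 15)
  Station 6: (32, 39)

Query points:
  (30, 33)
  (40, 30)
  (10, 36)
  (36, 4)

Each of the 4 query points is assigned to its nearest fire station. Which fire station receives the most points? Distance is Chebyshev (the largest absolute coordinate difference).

Station 6

(30, 33) — d to each: Station 1:21, Station 2:26, Station 3:17, Station 4:13, Station 5:18, Station 6:6 → nearest is Station 6
(40, 30) — d to each: Station 1:26, Station 2:23, Station 3:23, Station 4:15, Station 5:20, Station 6:9 → nearest is Station 6
(10, 36) — d to each: Station 1:24, Station 2:29, Station 3:20, Station 4:16, Station 5:21, Station 6:22 → nearest is Station 4
(36, 4) — d to each: Station 1:22, Station 2:3, Station 3:19, Station 4:16, Station 5:16, Station 6:35 → nearest is Station 2
Tally — Station 2:1, Station 4:1, Station 6:2. Station 6 captures the most (2).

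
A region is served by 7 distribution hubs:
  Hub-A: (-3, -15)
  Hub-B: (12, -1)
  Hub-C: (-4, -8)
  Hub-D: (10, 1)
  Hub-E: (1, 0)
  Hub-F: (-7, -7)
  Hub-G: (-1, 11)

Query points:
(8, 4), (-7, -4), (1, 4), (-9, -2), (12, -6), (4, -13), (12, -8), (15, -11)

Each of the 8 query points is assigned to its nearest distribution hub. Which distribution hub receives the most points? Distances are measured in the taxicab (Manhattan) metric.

Hub-B

(8, 4) — d to each: Hub-A:30, Hub-B:9, Hub-C:24, Hub-D:5, Hub-E:11, Hub-F:26, Hub-G:16 → nearest is Hub-D
(-7, -4) — d to each: Hub-A:15, Hub-B:22, Hub-C:7, Hub-D:22, Hub-E:12, Hub-F:3, Hub-G:21 → nearest is Hub-F
(1, 4) — d to each: Hub-A:23, Hub-B:16, Hub-C:17, Hub-D:12, Hub-E:4, Hub-F:19, Hub-G:9 → nearest is Hub-E
(-9, -2) — d to each: Hub-A:19, Hub-B:22, Hub-C:11, Hub-D:22, Hub-E:12, Hub-F:7, Hub-G:21 → nearest is Hub-F
(12, -6) — d to each: Hub-A:24, Hub-B:5, Hub-C:18, Hub-D:9, Hub-E:17, Hub-F:20, Hub-G:30 → nearest is Hub-B
(4, -13) — d to each: Hub-A:9, Hub-B:20, Hub-C:13, Hub-D:20, Hub-E:16, Hub-F:17, Hub-G:29 → nearest is Hub-A
(12, -8) — d to each: Hub-A:22, Hub-B:7, Hub-C:16, Hub-D:11, Hub-E:19, Hub-F:20, Hub-G:32 → nearest is Hub-B
(15, -11) — d to each: Hub-A:22, Hub-B:13, Hub-C:22, Hub-D:17, Hub-E:25, Hub-F:26, Hub-G:38 → nearest is Hub-B
Tally — Hub-A:1, Hub-B:3, Hub-D:1, Hub-E:1, Hub-F:2. Hub-B captures the most (3).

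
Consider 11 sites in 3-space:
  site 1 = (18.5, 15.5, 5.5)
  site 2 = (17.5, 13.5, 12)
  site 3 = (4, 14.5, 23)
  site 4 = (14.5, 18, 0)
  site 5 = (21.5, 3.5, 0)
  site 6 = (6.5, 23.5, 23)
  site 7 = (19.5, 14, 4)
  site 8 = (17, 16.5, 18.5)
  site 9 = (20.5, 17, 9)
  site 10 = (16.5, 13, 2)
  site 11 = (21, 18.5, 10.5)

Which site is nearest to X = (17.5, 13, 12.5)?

Squared Euclidean distances:
d²(X, site 1) = (17.5−18.5)² + (13−15.5)² + (12.5−5.5)² = 1 + 6.25 + 49 = 56.25
d²(X, site 2) = (17.5−17.5)² + (13−13.5)² + (12.5−12)² = 0 + 0.25 + 0.25 = 0.5
d²(X, site 3) = (17.5−4)² + (13−14.5)² + (12.5−23)² = 182.25 + 2.25 + 110.25 = 294.75
d²(X, site 4) = (17.5−14.5)² + (13−18)² + (12.5−0)² = 9 + 25 + 156.25 = 190.25
d²(X, site 5) = (17.5−21.5)² + (13−3.5)² + (12.5−0)² = 16 + 90.25 + 156.25 = 262.5
d²(X, site 6) = (17.5−6.5)² + (13−23.5)² + (12.5−23)² = 121 + 110.25 + 110.25 = 341.5
d²(X, site 7) = (17.5−19.5)² + (13−14)² + (12.5−4)² = 4 + 1 + 72.25 = 77.25
d²(X, site 8) = (17.5−17)² + (13−16.5)² + (12.5−18.5)² = 0.25 + 12.25 + 36 = 48.5
d²(X, site 9) = (17.5−20.5)² + (13−17)² + (12.5−9)² = 9 + 16 + 12.25 = 37.25
d²(X, site 10) = (17.5−16.5)² + (13−13)² + (12.5−2)² = 1 + 0 + 110.25 = 111.25
d²(X, site 11) = (17.5−21)² + (13−18.5)² + (12.5−10.5)² = 12.25 + 30.25 + 4 = 46.5
The smallest is to site 2, so X lies in the Voronoi region of site 2.

site 2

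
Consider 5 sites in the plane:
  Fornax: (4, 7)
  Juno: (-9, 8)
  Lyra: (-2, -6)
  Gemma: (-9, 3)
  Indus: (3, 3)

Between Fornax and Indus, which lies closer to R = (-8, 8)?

Fornax

Compare squared distances:
d²(R, Fornax) = (-8−4)² + (8−7)² = 144 + 1 = 145
d²(R, Indus) = (-8−3)² + (8−3)² = 121 + 25 = 146
145 < 146, so Fornax is closer.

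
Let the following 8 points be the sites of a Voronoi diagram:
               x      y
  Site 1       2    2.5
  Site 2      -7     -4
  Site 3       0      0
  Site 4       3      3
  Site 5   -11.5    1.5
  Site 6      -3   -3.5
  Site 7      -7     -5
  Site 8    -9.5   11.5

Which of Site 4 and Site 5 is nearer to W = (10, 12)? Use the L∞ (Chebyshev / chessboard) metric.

Site 4

d(W, Site 4) = max(7, 9) = 9
d(W, Site 5) = max(21.5, 10.5) = 21.5
9 < 21.5, so Site 4 is closer.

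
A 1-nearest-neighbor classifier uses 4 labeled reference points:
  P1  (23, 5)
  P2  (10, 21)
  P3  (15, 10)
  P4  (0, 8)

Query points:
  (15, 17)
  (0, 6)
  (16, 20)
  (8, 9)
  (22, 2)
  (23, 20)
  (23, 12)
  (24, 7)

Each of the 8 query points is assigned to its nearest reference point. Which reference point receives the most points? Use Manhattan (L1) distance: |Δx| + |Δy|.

P1

(15, 17) — d to each: P1:20, P2:9, P3:7, P4:24 → nearest is P3
(0, 6) — d to each: P1:24, P2:25, P3:19, P4:2 → nearest is P4
(16, 20) — d to each: P1:22, P2:7, P3:11, P4:28 → nearest is P2
(8, 9) — d to each: P1:19, P2:14, P3:8, P4:9 → nearest is P3
(22, 2) — d to each: P1:4, P2:31, P3:15, P4:28 → nearest is P1
(23, 20) — d to each: P1:15, P2:14, P3:18, P4:35 → nearest is P2
(23, 12) — d to each: P1:7, P2:22, P3:10, P4:27 → nearest is P1
(24, 7) — d to each: P1:3, P2:28, P3:12, P4:25 → nearest is P1
Tally — P1:3, P2:2, P3:2, P4:1. P1 captures the most (3).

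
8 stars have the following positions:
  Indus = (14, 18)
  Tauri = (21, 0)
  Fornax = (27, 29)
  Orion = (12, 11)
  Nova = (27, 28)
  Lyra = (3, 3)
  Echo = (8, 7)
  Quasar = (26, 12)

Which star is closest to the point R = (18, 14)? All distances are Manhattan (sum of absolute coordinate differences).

d(R, Indus) = 4 + 4 = 8
d(R, Tauri) = 3 + 14 = 17
d(R, Fornax) = 9 + 15 = 24
d(R, Orion) = 6 + 3 = 9
d(R, Nova) = 9 + 14 = 23
d(R, Lyra) = 15 + 11 = 26
d(R, Echo) = 10 + 7 = 17
d(R, Quasar) = 8 + 2 = 10
Minimum is at Indus.

Indus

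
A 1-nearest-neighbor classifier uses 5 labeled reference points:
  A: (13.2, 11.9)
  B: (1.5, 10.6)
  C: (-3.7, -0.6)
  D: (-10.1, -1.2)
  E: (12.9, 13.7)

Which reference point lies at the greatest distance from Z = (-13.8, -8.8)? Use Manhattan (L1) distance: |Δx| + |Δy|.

E

d(Z,A) = |-13.8−13.2| + |-8.8−11.9| = 27 + 20.7 = 47.7
d(Z,B) = |-13.8−1.5| + |-8.8−10.6| = 15.3 + 19.4 = 34.7
d(Z,C) = |-13.8−(-3.7)| + |-8.8−(-0.6)| = 10.1 + 8.2 = 18.3
d(Z,D) = |-13.8−(-10.1)| + |-8.8−(-1.2)| = 3.7 + 7.6 = 11.3
d(Z,E) = |-13.8−12.9| + |-8.8−13.7| = 26.7 + 22.5 = 49.2
The largest is to E.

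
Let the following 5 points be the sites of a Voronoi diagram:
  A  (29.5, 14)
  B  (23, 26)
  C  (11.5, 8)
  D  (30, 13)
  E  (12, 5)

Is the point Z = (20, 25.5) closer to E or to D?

D

Compare squared distances:
|ZE|² = (20−12)² + (25.5−5)² = 64 + 420.25 = 484.25
|ZD|² = (20−30)² + (25.5−13)² = 100 + 156.25 = 256.25
484.25 > 256.25, so D is closer.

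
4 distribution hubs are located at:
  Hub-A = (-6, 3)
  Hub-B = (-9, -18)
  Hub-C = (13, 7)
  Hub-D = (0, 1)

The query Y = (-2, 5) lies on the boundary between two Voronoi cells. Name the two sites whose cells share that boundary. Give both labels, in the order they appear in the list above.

Hub-A and Hub-D

Squared distances from Y to each site:
d²(Y, Hub-A) = (-2−(-6))² + (5−3)² = 16 + 4 = 20
d²(Y, Hub-B) = (-2−(-9))² + (5−(-18))² = 49 + 529 = 578
d²(Y, Hub-C) = (-2−13)² + (5−7)² = 225 + 4 = 229
d²(Y, Hub-D) = (-2−0)² + (5−1)² = 4 + 16 = 20
Y is equidistant from Hub-A and Hub-D (both at squared distance 20), and every other site is strictly farther — so Y lies on the Hub-A–Hub-D Voronoi edge.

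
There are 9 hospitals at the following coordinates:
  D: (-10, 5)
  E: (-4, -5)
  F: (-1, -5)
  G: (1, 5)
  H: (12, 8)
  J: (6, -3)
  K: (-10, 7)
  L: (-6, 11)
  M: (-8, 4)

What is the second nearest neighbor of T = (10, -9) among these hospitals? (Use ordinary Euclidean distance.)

Compare squared distances (the ordering matches that of the actual distances):
|TD|² = (10−(-10))² + (-9−5)² = 400 + 196 = 596
|TE|² = (10−(-4))² + (-9−(-5))² = 196 + 16 = 212
|TF|² = (10−(-1))² + (-9−(-5))² = 121 + 16 = 137
|TG|² = (10−1)² + (-9−5)² = 81 + 196 = 277
|TH|² = (10−12)² + (-9−8)² = 4 + 289 = 293
|TJ|² = (10−6)² + (-9−(-3))² = 16 + 36 = 52
|TK|² = (10−(-10))² + (-9−7)² = 400 + 256 = 656
|TL|² = (10−(-6))² + (-9−11)² = 256 + 400 = 656
|TM|² = (10−(-8))² + (-9−4)² = 324 + 169 = 493
Sorted ascending: J, F, E, … — the second-nearest is F.

F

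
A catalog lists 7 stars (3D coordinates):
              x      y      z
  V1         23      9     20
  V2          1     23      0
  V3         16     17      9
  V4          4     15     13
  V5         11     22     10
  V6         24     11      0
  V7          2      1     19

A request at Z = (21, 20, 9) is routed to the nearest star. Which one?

Since √ is increasing, it suffices to compare squared distances:
|ZV1|² = (21−23)² + (20−9)² + (9−20)² = 4 + 121 + 121 = 246
|ZV2|² = (21−1)² + (20−23)² + (9−0)² = 400 + 9 + 81 = 490
|ZV3|² = (21−16)² + (20−17)² + (9−9)² = 25 + 9 + 0 = 34
|ZV4|² = (21−4)² + (20−15)² + (9−13)² = 289 + 25 + 16 = 330
|ZV5|² = (21−11)² + (20−22)² + (9−10)² = 100 + 4 + 1 = 105
|ZV6|² = (21−24)² + (20−11)² + (9−0)² = 9 + 81 + 81 = 171
|ZV7|² = (21−2)² + (20−1)² + (9−19)² = 361 + 361 + 100 = 822
V3 is nearest.

V3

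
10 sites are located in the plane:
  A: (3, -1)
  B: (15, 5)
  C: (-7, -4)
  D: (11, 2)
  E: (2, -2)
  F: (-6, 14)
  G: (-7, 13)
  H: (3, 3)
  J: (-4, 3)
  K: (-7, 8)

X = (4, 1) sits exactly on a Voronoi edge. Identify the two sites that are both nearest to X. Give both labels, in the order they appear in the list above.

Squared distances from X to each site:
|XA|² = (4−3)² + (1−(-1))² = 1 + 4 = 5
|XB|² = (4−15)² + (1−5)² = 121 + 16 = 137
|XC|² = (4−(-7))² + (1−(-4))² = 121 + 25 = 146
|XD|² = (4−11)² + (1−2)² = 49 + 1 = 50
|XE|² = (4−2)² + (1−(-2))² = 4 + 9 = 13
|XF|² = (4−(-6))² + (1−14)² = 100 + 169 = 269
|XG|² = (4−(-7))² + (1−13)² = 121 + 144 = 265
|XH|² = (4−3)² + (1−3)² = 1 + 4 = 5
|XJ|² = (4−(-4))² + (1−3)² = 64 + 4 = 68
|XK|² = (4−(-7))² + (1−8)² = 121 + 49 = 170
X is equidistant from A and H (both at squared distance 5), and every other site is strictly farther — so X lies on the A–H Voronoi edge.

A and H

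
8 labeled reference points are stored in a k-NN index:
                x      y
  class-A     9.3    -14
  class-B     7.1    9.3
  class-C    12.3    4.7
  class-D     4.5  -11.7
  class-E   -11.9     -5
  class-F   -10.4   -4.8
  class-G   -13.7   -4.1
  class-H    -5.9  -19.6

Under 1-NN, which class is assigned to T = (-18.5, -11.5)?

class-G

Compare squared distances (the ordering matches that of the actual distances):
d²(T, class-A) = (-18.5−9.3)² + (-11.5−(-14))² = 772.84 + 6.25 = 779.09
d²(T, class-B) = (-18.5−7.1)² + (-11.5−9.3)² = 655.36 + 432.64 = 1088
d²(T, class-C) = (-18.5−12.3)² + (-11.5−4.7)² = 948.64 + 262.44 = 1211.08
d²(T, class-D) = (-18.5−4.5)² + (-11.5−(-11.7))² = 529 + 0.04 = 529.04
d²(T, class-E) = (-18.5−(-11.9))² + (-11.5−(-5))² = 43.56 + 42.25 = 85.81
d²(T, class-F) = (-18.5−(-10.4))² + (-11.5−(-4.8))² = 65.61 + 44.89 = 110.5
d²(T, class-G) = (-18.5−(-13.7))² + (-11.5−(-4.1))² = 23.04 + 54.76 = 77.8
d²(T, class-H) = (-18.5−(-5.9))² + (-11.5−(-19.6))² = 158.76 + 65.61 = 224.37
class-G is nearest.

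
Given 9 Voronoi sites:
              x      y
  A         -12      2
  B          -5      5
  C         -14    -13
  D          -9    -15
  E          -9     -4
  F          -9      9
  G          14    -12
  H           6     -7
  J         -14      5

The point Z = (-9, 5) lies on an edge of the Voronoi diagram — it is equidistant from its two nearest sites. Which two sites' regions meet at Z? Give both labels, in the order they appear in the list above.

B and F

Squared distances from Z to each site:
|ZA|² = (-9−(-12))² + (5−2)² = 9 + 9 = 18
|ZB|² = (-9−(-5))² + (5−5)² = 16 + 0 = 16
|ZC|² = (-9−(-14))² + (5−(-13))² = 25 + 324 = 349
|ZD|² = (-9−(-9))² + (5−(-15))² = 0 + 400 = 400
|ZE|² = (-9−(-9))² + (5−(-4))² = 0 + 81 = 81
|ZF|² = (-9−(-9))² + (5−9)² = 0 + 16 = 16
|ZG|² = (-9−14)² + (5−(-12))² = 529 + 289 = 818
|ZH|² = (-9−6)² + (5−(-7))² = 225 + 144 = 369
|ZJ|² = (-9−(-14))² + (5−5)² = 25 + 0 = 25
Z is equidistant from B and F (both at squared distance 16), and every other site is strictly farther — so Z lies on the B–F Voronoi edge.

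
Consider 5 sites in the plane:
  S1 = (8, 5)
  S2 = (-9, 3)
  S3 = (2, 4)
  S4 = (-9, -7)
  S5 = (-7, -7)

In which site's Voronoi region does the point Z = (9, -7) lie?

S1

Since √ is increasing, it suffices to compare squared distances:
|ZS1|² = (9−8)² + (-7−5)² = 1 + 144 = 145
|ZS2|² = (9−(-9))² + (-7−3)² = 324 + 100 = 424
|ZS3|² = (9−2)² + (-7−4)² = 49 + 121 = 170
|ZS4|² = (9−(-9))² + (-7−(-7))² = 324 + 0 = 324
|ZS5|² = (9−(-7))² + (-7−(-7))² = 256 + 0 = 256
The smallest is to S1, so Z lies in the Voronoi region of S1.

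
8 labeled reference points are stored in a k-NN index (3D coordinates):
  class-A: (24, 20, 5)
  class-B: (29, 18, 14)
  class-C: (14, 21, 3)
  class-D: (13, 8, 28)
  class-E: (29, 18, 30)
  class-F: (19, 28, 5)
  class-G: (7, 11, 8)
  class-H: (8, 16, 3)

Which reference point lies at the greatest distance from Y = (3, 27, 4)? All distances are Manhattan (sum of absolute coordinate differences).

class-E

d(Y, class-A) = |3−24| + |27−20| + |4−5| = 21 + 7 + 1 = 29
d(Y, class-B) = |3−29| + |27−18| + |4−14| = 26 + 9 + 10 = 45
d(Y, class-C) = |3−14| + |27−21| + |4−3| = 11 + 6 + 1 = 18
d(Y, class-D) = |3−13| + |27−8| + |4−28| = 10 + 19 + 24 = 53
d(Y, class-E) = |3−29| + |27−18| + |4−30| = 26 + 9 + 26 = 61
d(Y, class-F) = |3−19| + |27−28| + |4−5| = 16 + 1 + 1 = 18
d(Y, class-G) = |3−7| + |27−11| + |4−8| = 4 + 16 + 4 = 24
d(Y, class-H) = |3−8| + |27−16| + |4−3| = 5 + 11 + 1 = 17
The largest is to class-E.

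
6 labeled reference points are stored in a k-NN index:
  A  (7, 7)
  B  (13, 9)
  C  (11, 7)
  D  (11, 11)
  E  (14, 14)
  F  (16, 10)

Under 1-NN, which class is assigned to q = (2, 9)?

Compare squared distances (the ordering matches that of the actual distances):
|qA|² = (2−7)² + (9−7)² = 25 + 4 = 29
|qB|² = (2−13)² + (9−9)² = 121 + 0 = 121
|qC|² = (2−11)² + (9−7)² = 81 + 4 = 85
|qD|² = (2−11)² + (9−11)² = 81 + 4 = 85
|qE|² = (2−14)² + (9−14)² = 144 + 25 = 169
|qF|² = (2−16)² + (9−10)² = 196 + 1 = 197
The smallest is to A, so q lies in the Voronoi region of A.

A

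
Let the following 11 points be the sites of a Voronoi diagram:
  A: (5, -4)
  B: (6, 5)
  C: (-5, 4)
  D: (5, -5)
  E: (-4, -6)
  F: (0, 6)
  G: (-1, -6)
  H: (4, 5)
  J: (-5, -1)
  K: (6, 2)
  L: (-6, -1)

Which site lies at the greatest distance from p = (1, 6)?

E

Compare squared distances (the ordering matches that of the actual distances):
|pA|² = 16 + 100 = 116
|pB|² = 25 + 1 = 26
|pC|² = 36 + 4 = 40
|pD|² = 16 + 121 = 137
|pE|² = 25 + 144 = 169
|pF|² = 1 + 0 = 1
|pG|² = 4 + 144 = 148
|pH|² = 9 + 1 = 10
|pJ|² = 36 + 49 = 85
|pK|² = 25 + 16 = 41
|pL|² = 49 + 49 = 98
The largest is to E.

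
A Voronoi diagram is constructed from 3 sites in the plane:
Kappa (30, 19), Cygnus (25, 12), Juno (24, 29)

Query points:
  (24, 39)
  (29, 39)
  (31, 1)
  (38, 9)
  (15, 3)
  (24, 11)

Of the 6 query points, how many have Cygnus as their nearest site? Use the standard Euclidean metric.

3

(24, 39) — d² to each: Kappa:436, Cygnus:730, Juno:100 → nearest is Juno
(29, 39) — d² to each: Kappa:401, Cygnus:745, Juno:125 → nearest is Juno
(31, 1) — d² to each: Kappa:325, Cygnus:157, Juno:833 → nearest is Cygnus
(38, 9) — d² to each: Kappa:164, Cygnus:178, Juno:596 → nearest is Kappa
(15, 3) — d² to each: Kappa:481, Cygnus:181, Juno:757 → nearest is Cygnus
(24, 11) — d² to each: Kappa:100, Cygnus:2, Juno:324 → nearest is Cygnus
3 of the 6 points have Cygnus as nearest.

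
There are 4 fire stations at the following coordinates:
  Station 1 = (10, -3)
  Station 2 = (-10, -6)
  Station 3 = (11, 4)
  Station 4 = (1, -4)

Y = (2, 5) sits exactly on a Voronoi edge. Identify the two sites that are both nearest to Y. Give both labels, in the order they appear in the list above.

Squared distances from Y to each site:
d²(Y, Station 1) = (2−10)² + (5−(-3))² = 64 + 64 = 128
d²(Y, Station 2) = (2−(-10))² + (5−(-6))² = 144 + 121 = 265
d²(Y, Station 3) = (2−11)² + (5−4)² = 81 + 1 = 82
d²(Y, Station 4) = (2−1)² + (5−(-4))² = 1 + 81 = 82
Y is equidistant from Station 3 and Station 4 (both at squared distance 82), and every other site is strictly farther — so Y lies on the Station 3–Station 4 Voronoi edge.

Station 3 and Station 4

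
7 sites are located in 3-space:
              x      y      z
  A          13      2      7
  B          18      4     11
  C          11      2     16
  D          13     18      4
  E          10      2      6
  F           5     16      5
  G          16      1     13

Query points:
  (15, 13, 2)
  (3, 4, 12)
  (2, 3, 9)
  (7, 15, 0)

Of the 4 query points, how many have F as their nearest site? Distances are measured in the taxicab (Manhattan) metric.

1

(15, 13, 2) — d to each: A:18, B:21, C:29, D:9, E:20, F:16, G:24 → nearest is D
(3, 4, 12) — d to each: A:17, B:16, C:14, D:32, E:15, F:21, G:17 → nearest is C
(2, 3, 9) — d to each: A:14, B:19, C:17, D:31, E:12, F:20, G:20 → nearest is E
(7, 15, 0) — d to each: A:26, B:33, C:33, D:13, E:22, F:8, G:36 → nearest is F
1 of the 4 points has F as nearest.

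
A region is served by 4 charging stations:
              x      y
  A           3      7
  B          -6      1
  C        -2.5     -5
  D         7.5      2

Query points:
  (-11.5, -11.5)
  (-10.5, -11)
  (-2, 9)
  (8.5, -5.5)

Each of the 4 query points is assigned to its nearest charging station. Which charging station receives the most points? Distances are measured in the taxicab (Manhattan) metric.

(-11.5, -11.5) — d to each: A:33, B:18, C:15.5, D:32.5 → nearest is C
(-10.5, -11) — d to each: A:31.5, B:16.5, C:14, D:31 → nearest is C
(-2, 9) — d to each: A:7, B:12, C:14.5, D:16.5 → nearest is A
(8.5, -5.5) — d to each: A:18, B:21, C:11.5, D:8.5 → nearest is D
Tally — A:1, C:2, D:1. C captures the most (2).

C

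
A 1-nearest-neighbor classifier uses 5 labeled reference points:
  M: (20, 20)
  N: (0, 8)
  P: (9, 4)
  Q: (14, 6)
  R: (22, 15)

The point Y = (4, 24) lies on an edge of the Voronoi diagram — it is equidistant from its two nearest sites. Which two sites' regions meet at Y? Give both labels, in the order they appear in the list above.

Squared distances from Y to each site:
|YM|² = (4−20)² + (24−20)² = 256 + 16 = 272
|YN|² = (4−0)² + (24−8)² = 16 + 256 = 272
|YP|² = (4−9)² + (24−4)² = 25 + 400 = 425
|YQ|² = (4−14)² + (24−6)² = 100 + 324 = 424
|YR|² = (4−22)² + (24−15)² = 324 + 81 = 405
Y is equidistant from M and N (both at squared distance 272), and every other site is strictly farther — so Y lies on the M–N Voronoi edge.

M and N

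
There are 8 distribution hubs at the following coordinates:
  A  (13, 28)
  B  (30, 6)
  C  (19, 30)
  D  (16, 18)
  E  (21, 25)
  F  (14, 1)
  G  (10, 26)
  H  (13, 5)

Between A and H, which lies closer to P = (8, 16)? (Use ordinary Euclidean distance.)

H

Compare squared distances:
|PA|² = (8−13)² + (16−28)² = 25 + 144 = 169
|PH|² = (8−13)² + (16−5)² = 25 + 121 = 146
169 > 146, so H is closer.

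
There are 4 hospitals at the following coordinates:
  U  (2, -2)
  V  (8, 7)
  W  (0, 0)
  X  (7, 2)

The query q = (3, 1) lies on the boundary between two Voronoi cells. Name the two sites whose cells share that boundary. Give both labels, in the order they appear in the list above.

U and W

Squared distances from q to each site:
|qU|² = (3−2)² + (1−(-2))² = 1 + 9 = 10
|qV|² = (3−8)² + (1−7)² = 25 + 36 = 61
|qW|² = (3−0)² + (1−0)² = 9 + 1 = 10
|qX|² = (3−7)² + (1−2)² = 16 + 1 = 17
q is equidistant from U and W (both at squared distance 10), and every other site is strictly farther — so q lies on the U–W Voronoi edge.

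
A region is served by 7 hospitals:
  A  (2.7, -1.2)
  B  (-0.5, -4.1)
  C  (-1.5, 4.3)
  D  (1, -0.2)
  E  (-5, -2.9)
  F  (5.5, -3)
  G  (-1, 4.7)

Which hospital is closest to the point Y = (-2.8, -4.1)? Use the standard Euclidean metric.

Squared Euclidean distances:
|YA|² = 30.25 + 8.41 = 38.66
|YB|² = 5.29 + 0 = 5.29
|YC|² = 1.69 + 70.56 = 72.25
|YD|² = 14.44 + 15.21 = 29.65
|YE|² = 4.84 + 1.44 = 6.28
|YF|² = 68.89 + 1.21 = 70.1
|YG|² = 3.24 + 77.44 = 80.68
Minimum is at B.

B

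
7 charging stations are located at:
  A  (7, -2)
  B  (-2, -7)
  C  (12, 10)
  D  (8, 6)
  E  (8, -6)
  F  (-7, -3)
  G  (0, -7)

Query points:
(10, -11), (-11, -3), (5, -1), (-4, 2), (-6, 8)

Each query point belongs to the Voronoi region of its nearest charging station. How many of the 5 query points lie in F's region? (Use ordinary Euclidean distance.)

(10, -11) — d² to each: A:90, B:160, C:445, D:293, E:29, F:353, G:116 → nearest is E
(-11, -3) — d² to each: A:325, B:97, C:698, D:442, E:370, F:16, G:137 → nearest is F
(5, -1) — d² to each: A:5, B:85, C:170, D:58, E:34, F:148, G:61 → nearest is A
(-4, 2) — d² to each: A:137, B:85, C:320, D:160, E:208, F:34, G:97 → nearest is F
(-6, 8) — d² to each: A:269, B:241, C:328, D:200, E:392, F:122, G:261 → nearest is F
3 of the 5 points have F as nearest.

3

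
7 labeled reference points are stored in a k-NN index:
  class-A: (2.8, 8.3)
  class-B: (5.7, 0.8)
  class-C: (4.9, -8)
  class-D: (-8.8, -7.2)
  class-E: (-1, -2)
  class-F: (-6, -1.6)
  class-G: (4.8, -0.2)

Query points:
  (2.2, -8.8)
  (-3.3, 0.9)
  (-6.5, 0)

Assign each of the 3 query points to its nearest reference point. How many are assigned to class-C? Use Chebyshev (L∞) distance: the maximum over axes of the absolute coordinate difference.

1

(2.2, -8.8) — d to each: class-A:17.1, class-B:9.6, class-C:2.7, class-D:11, class-E:6.8, class-F:8.2, class-G:8.6 → nearest is class-C
(-3.3, 0.9) — d to each: class-A:7.4, class-B:9, class-C:8.9, class-D:8.1, class-E:2.9, class-F:2.7, class-G:8.1 → nearest is class-F
(-6.5, 0) — d to each: class-A:9.3, class-B:12.2, class-C:11.4, class-D:7.2, class-E:5.5, class-F:1.6, class-G:11.3 → nearest is class-F
1 of the 3 points has class-C as nearest.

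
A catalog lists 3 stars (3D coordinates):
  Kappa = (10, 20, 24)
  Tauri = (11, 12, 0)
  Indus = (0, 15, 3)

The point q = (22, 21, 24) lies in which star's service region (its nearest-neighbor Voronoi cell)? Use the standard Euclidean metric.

Kappa

Squared Euclidean distances:
d²(q, Kappa) = (22−10)² + (21−20)² + (24−24)² = 144 + 1 + 0 = 145
d²(q, Tauri) = (22−11)² + (21−12)² + (24−0)² = 121 + 81 + 576 = 778
d²(q, Indus) = (22−0)² + (21−15)² + (24−3)² = 484 + 36 + 441 = 961
Minimum is at Kappa.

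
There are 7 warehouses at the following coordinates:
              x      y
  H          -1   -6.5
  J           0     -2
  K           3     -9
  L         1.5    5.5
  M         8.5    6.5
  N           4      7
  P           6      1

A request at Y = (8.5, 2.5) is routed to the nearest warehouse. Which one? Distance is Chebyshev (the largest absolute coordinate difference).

P

d(Y,H) = max(9.5, 9) = 9.5
d(Y,J) = max(8.5, 4.5) = 8.5
d(Y,K) = max(5.5, 11.5) = 11.5
d(Y,L) = max(7, 3) = 7
d(Y,M) = max(0, 4) = 4
d(Y,N) = max(4.5, 4.5) = 4.5
d(Y,P) = max(2.5, 1.5) = 2.5
Minimum is at P.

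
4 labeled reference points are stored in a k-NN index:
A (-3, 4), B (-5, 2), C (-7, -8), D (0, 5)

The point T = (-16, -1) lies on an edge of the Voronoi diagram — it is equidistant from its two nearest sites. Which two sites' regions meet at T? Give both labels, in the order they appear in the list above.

B and C

Squared distances from T to each site:
|TA|² = (-16−(-3))² + (-1−4)² = 169 + 25 = 194
|TB|² = (-16−(-5))² + (-1−2)² = 121 + 9 = 130
|TC|² = (-16−(-7))² + (-1−(-8))² = 81 + 49 = 130
|TD|² = (-16−0)² + (-1−5)² = 256 + 36 = 292
T is equidistant from B and C (both at squared distance 130), and every other site is strictly farther — so T lies on the B–C Voronoi edge.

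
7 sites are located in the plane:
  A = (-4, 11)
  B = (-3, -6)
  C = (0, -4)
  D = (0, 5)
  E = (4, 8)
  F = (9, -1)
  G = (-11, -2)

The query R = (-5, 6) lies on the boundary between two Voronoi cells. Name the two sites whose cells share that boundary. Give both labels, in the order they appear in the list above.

Squared distances from R to each site:
|RA|² = 1 + 25 = 26
|RB|² = 4 + 144 = 148
|RC|² = 25 + 100 = 125
|RD|² = 25 + 1 = 26
|RE|² = 81 + 4 = 85
|RF|² = 196 + 49 = 245
|RG|² = 36 + 64 = 100
R is equidistant from A and D (both at squared distance 26), and every other site is strictly farther — so R lies on the A–D Voronoi edge.

A and D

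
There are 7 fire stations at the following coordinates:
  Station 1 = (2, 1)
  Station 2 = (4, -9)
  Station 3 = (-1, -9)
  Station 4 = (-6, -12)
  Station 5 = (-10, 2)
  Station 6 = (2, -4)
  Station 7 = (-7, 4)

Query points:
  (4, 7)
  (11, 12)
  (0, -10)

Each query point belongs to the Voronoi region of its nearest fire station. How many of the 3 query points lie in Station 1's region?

(4, 7) — d² to each: Station 1:40, Station 2:256, Station 3:281, Station 4:461, Station 5:221, Station 6:125, Station 7:130 → nearest is Station 1
(11, 12) — d² to each: Station 1:202, Station 2:490, Station 3:585, Station 4:865, Station 5:541, Station 6:337, Station 7:388 → nearest is Station 1
(0, -10) — d² to each: Station 1:125, Station 2:17, Station 3:2, Station 4:40, Station 5:244, Station 6:40, Station 7:245 → nearest is Station 3
2 of the 3 points have Station 1 as nearest.

2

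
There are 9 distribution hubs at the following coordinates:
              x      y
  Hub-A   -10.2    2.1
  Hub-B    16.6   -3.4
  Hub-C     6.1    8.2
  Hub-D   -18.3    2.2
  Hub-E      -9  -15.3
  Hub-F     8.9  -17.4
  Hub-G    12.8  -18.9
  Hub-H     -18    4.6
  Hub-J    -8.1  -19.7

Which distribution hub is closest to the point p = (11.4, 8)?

Compare squared distances (the ordering matches that of the actual distances):
d²(p, Hub-A) = 466.56 + 34.81 = 501.37
d²(p, Hub-B) = 27.04 + 129.96 = 157
d²(p, Hub-C) = 28.09 + 0.04 = 28.13
d²(p, Hub-D) = 882.09 + 33.64 = 915.73
d²(p, Hub-E) = 416.16 + 542.89 = 959.05
d²(p, Hub-F) = 6.25 + 645.16 = 651.41
d²(p, Hub-G) = 1.96 + 723.61 = 725.57
d²(p, Hub-H) = 864.36 + 11.56 = 875.92
d²(p, Hub-J) = 380.25 + 767.29 = 1147.54
Hub-C is nearest.

Hub-C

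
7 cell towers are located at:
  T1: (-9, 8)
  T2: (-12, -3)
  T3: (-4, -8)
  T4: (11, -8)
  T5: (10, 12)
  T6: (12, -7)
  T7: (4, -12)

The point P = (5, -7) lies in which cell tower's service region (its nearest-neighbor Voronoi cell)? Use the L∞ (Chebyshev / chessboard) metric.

d(P,T1) = max(14, 15) = 15
d(P,T2) = max(17, 4) = 17
d(P,T3) = max(9, 1) = 9
d(P,T4) = max(6, 1) = 6
d(P,T5) = max(5, 19) = 19
d(P,T6) = max(7, 0) = 7
d(P,T7) = max(1, 5) = 5
Minimum is at T7.

T7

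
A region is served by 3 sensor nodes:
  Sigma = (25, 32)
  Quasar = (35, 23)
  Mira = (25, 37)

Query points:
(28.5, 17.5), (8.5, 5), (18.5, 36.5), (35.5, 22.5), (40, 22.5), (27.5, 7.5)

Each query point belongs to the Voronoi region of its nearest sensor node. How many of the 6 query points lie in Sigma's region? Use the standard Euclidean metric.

(28.5, 17.5) — d² to each: Sigma:222.5, Quasar:72.5, Mira:392.5 → nearest is Quasar
(8.5, 5) — d² to each: Sigma:1001.25, Quasar:1026.25, Mira:1296.25 → nearest is Sigma
(18.5, 36.5) — d² to each: Sigma:62.5, Quasar:454.5, Mira:42.5 → nearest is Mira
(35.5, 22.5) — d² to each: Sigma:200.5, Quasar:0.5, Mira:320.5 → nearest is Quasar
(40, 22.5) — d² to each: Sigma:315.25, Quasar:25.25, Mira:435.25 → nearest is Quasar
(27.5, 7.5) — d² to each: Sigma:606.5, Quasar:296.5, Mira:876.5 → nearest is Quasar
1 of the 6 points has Sigma as nearest.

1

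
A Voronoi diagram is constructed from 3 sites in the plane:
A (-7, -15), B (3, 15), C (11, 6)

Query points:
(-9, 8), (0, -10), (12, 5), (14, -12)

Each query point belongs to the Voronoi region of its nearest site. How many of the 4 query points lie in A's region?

(-9, 8) — d² to each: A:533, B:193, C:404 → nearest is B
(0, -10) — d² to each: A:74, B:634, C:377 → nearest is A
(12, 5) — d² to each: A:761, B:181, C:2 → nearest is C
(14, -12) — d² to each: A:450, B:850, C:333 → nearest is C
1 of the 4 points has A as nearest.

1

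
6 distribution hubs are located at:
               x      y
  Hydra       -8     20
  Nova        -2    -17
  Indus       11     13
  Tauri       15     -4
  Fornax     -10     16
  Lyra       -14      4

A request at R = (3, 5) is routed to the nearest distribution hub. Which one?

Indus

Squared Euclidean distances:
d²(R, Hydra) = 121 + 225 = 346
d²(R, Nova) = 25 + 484 = 509
d²(R, Indus) = 64 + 64 = 128
d²(R, Tauri) = 144 + 81 = 225
d²(R, Fornax) = 169 + 121 = 290
d²(R, Lyra) = 289 + 1 = 290
The smallest is to Indus, so R lies in the Voronoi region of Indus.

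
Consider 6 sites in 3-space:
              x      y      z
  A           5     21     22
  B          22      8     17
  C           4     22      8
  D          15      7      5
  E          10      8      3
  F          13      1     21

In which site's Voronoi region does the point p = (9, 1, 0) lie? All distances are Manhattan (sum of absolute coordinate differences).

E

d(p,A) = |9−5| + |1−21| + |0−22| = 4 + 20 + 22 = 46
d(p,B) = |9−22| + |1−8| + |0−17| = 13 + 7 + 17 = 37
d(p,C) = |9−4| + |1−22| + |0−8| = 5 + 21 + 8 = 34
d(p,D) = |9−15| + |1−7| + |0−5| = 6 + 6 + 5 = 17
d(p,E) = |9−10| + |1−8| + |0−3| = 1 + 7 + 3 = 11
d(p,F) = |9−13| + |1−1| + |0−21| = 4 + 0 + 21 = 25
The smallest is to E, so p lies in the Voronoi region of E.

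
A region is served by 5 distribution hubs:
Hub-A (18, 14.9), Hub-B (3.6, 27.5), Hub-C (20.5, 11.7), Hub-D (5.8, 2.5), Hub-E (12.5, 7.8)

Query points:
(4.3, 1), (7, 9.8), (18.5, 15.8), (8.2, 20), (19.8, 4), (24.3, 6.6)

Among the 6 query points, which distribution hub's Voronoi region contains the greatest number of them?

Hub-C

(4.3, 1) — d² to each: Hub-A:380.9, Hub-B:702.74, Hub-C:376.93, Hub-D:4.5, Hub-E:113.48 → nearest is Hub-D
(7, 9.8) — d² to each: Hub-A:147.01, Hub-B:324.85, Hub-C:185.86, Hub-D:54.73, Hub-E:34.25 → nearest is Hub-E
(18.5, 15.8) — d² to each: Hub-A:1.06, Hub-B:358.9, Hub-C:20.81, Hub-D:338.18, Hub-E:100 → nearest is Hub-A
(8.2, 20) — d² to each: Hub-A:122.05, Hub-B:77.41, Hub-C:220.18, Hub-D:312.01, Hub-E:167.33 → nearest is Hub-B
(19.8, 4) — d² to each: Hub-A:122.05, Hub-B:814.69, Hub-C:59.78, Hub-D:198.25, Hub-E:67.73 → nearest is Hub-C
(24.3, 6.6) — d² to each: Hub-A:108.58, Hub-B:865.3, Hub-C:40.45, Hub-D:359.06, Hub-E:140.68 → nearest is Hub-C
Tally — Hub-A:1, Hub-B:1, Hub-C:2, Hub-D:1, Hub-E:1. Hub-C captures the most (2).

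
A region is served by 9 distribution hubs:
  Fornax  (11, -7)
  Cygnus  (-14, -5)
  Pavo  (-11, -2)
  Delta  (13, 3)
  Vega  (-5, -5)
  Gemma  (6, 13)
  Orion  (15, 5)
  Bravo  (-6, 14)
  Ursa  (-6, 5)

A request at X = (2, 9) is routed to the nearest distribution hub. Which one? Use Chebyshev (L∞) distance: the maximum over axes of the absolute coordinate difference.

d(X, Fornax) = max(9, 16) = 16
d(X, Cygnus) = max(16, 14) = 16
d(X, Pavo) = max(13, 11) = 13
d(X, Delta) = max(11, 6) = 11
d(X, Vega) = max(7, 14) = 14
d(X, Gemma) = max(4, 4) = 4
d(X, Orion) = max(13, 4) = 13
d(X, Bravo) = max(8, 5) = 8
d(X, Ursa) = max(8, 4) = 8
Gemma is nearest.

Gemma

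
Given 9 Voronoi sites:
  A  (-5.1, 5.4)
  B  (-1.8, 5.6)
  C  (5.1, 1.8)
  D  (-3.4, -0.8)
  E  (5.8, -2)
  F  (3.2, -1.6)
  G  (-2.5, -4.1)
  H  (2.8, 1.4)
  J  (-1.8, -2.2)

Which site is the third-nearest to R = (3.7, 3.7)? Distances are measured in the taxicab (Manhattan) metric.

d(R,A) = |3.7−(-5.1)| + |3.7−5.4| = 8.8 + 1.7 = 10.5
d(R,B) = |3.7−(-1.8)| + |3.7−5.6| = 5.5 + 1.9 = 7.4
d(R,C) = |3.7−5.1| + |3.7−1.8| = 1.4 + 1.9 = 3.3
d(R,D) = |3.7−(-3.4)| + |3.7−(-0.8)| = 7.1 + 4.5 = 11.6
d(R,E) = |3.7−5.8| + |3.7−(-2)| = 2.1 + 5.7 = 7.8
d(R,F) = |3.7−3.2| + |3.7−(-1.6)| = 0.5 + 5.3 = 5.8
d(R,G) = |3.7−(-2.5)| + |3.7−(-4.1)| = 6.2 + 7.8 = 14
d(R,H) = |3.7−2.8| + |3.7−1.4| = 0.9 + 2.3 = 3.2
d(R,J) = |3.7−(-1.8)| + |3.7−(-2.2)| = 5.5 + 5.9 = 11.4
Sorted ascending: H, C, F, B, … — the third-nearest is F.

F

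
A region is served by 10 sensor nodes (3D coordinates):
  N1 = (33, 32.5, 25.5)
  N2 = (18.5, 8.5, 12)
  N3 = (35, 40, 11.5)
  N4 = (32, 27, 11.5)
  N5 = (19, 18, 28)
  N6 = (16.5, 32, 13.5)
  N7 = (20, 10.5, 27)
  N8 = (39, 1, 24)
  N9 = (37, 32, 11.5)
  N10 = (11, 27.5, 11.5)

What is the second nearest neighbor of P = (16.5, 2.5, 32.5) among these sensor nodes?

N5

Squared Euclidean distances:
|PN1|² = (16.5−33)² + (2.5−32.5)² + (32.5−25.5)² = 272.25 + 900 + 49 = 1221.25
|PN2|² = (16.5−18.5)² + (2.5−8.5)² + (32.5−12)² = 4 + 36 + 420.25 = 460.25
|PN3|² = (16.5−35)² + (2.5−40)² + (32.5−11.5)² = 342.25 + 1406.25 + 441 = 2189.5
|PN4|² = (16.5−32)² + (2.5−27)² + (32.5−11.5)² = 240.25 + 600.25 + 441 = 1281.5
|PN5|² = (16.5−19)² + (2.5−18)² + (32.5−28)² = 6.25 + 240.25 + 20.25 = 266.75
|PN6|² = (16.5−16.5)² + (2.5−32)² + (32.5−13.5)² = 0 + 870.25 + 361 = 1231.25
|PN7|² = (16.5−20)² + (2.5−10.5)² + (32.5−27)² = 12.25 + 64 + 30.25 = 106.5
|PN8|² = (16.5−39)² + (2.5−1)² + (32.5−24)² = 506.25 + 2.25 + 72.25 = 580.75
|PN9|² = (16.5−37)² + (2.5−32)² + (32.5−11.5)² = 420.25 + 870.25 + 441 = 1731.5
d²(P, N10) = (16.5−11)² + (2.5−27.5)² + (32.5−11.5)² = 30.25 + 625 + 441 = 1096.25
Sorted ascending: N7, N5, N2, … — the second-nearest is N5.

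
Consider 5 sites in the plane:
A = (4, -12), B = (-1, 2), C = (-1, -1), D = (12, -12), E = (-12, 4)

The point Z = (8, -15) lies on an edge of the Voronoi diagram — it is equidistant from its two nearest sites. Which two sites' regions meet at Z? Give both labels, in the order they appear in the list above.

A and D

Squared distances from Z to each site:
|ZA|² = (8−4)² + (-15−(-12))² = 16 + 9 = 25
|ZB|² = (8−(-1))² + (-15−2)² = 81 + 289 = 370
|ZC|² = (8−(-1))² + (-15−(-1))² = 81 + 196 = 277
|ZD|² = (8−12)² + (-15−(-12))² = 16 + 9 = 25
|ZE|² = (8−(-12))² + (-15−4)² = 400 + 361 = 761
Z is equidistant from A and D (both at squared distance 25), and every other site is strictly farther — so Z lies on the A–D Voronoi edge.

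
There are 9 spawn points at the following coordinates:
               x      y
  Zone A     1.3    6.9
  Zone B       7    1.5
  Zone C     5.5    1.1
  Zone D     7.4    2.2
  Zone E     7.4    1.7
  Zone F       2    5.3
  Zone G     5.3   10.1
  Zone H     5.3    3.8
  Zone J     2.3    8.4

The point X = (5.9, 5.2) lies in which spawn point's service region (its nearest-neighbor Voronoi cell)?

Zone H

Since √ is increasing, it suffices to compare squared distances:
d²(X, Zone A) = 21.16 + 2.89 = 24.05
d²(X, Zone B) = 1.21 + 13.69 = 14.9
d²(X, Zone C) = 0.16 + 16.81 = 16.97
d²(X, Zone D) = 2.25 + 9 = 11.25
d²(X, Zone E) = 2.25 + 12.25 = 14.5
d²(X, Zone F) = 15.21 + 0.01 = 15.22
d²(X, Zone G) = 0.36 + 24.01 = 24.37
d²(X, Zone H) = 0.36 + 1.96 = 2.32
d²(X, Zone J) = 12.96 + 10.24 = 23.2
Zone H is nearest.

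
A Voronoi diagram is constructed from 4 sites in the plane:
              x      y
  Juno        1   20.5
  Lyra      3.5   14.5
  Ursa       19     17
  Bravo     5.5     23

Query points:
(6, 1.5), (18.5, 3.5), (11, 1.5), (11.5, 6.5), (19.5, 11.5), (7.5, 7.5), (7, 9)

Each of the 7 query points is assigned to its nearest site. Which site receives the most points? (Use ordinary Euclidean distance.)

Lyra

(6, 1.5) — d² to each: Juno:386, Lyra:175.25, Ursa:409.25, Bravo:462.5 → nearest is Lyra
(18.5, 3.5) — d² to each: Juno:595.25, Lyra:346, Ursa:182.5, Bravo:549.25 → nearest is Ursa
(11, 1.5) — d² to each: Juno:461, Lyra:225.25, Ursa:304.25, Bravo:492.5 → nearest is Lyra
(11.5, 6.5) — d² to each: Juno:306.25, Lyra:128, Ursa:166.5, Bravo:308.25 → nearest is Lyra
(19.5, 11.5) — d² to each: Juno:423.25, Lyra:265, Ursa:30.5, Bravo:328.25 → nearest is Ursa
(7.5, 7.5) — d² to each: Juno:211.25, Lyra:65, Ursa:222.5, Bravo:244.25 → nearest is Lyra
(7, 9) — d² to each: Juno:168.25, Lyra:42.5, Ursa:208, Bravo:198.25 → nearest is Lyra
Tally — Lyra:5, Ursa:2. Lyra captures the most (5).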